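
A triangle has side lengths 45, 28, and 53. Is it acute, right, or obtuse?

right

Compare the square of the longest side to the sum of squares of the other two: 28² + 45² = 2809 = 53².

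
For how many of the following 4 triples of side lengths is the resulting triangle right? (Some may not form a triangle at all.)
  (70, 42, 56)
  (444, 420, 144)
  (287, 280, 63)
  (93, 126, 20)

3

(70,42,56): 42²+56² = 4900 = 70² → right
(444,420,144): 144²+420² = 197136 = 444² → right
(287,280,63): 63²+280² = 82369 = 287² → right
(93,126,20): 20+93 ≤ 126, not a triangle
3 of the 4 are right.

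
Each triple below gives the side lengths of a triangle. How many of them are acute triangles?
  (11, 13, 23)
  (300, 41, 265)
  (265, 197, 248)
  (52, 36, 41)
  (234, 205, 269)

(11,13,23): 11²+13² = 290 < 529 = 23² → obtuse
(300,41,265): 41²+265² = 71906 < 90000 = 300² → obtuse
(265,197,248): 197²+248² = 100313 > 70225 = 265² → acute
(52,36,41): 36²+41² = 2977 > 2704 = 52² → acute
(234,205,269): 205²+234² = 96781 > 72361 = 269² → acute
3 of the 5 are acute.

3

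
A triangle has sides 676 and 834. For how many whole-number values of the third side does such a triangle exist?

1351

The third side lies in the open interval (158, 1510).
Integers from 159 to 1509 inclusive: 1509 − 159 + 1 = 1351.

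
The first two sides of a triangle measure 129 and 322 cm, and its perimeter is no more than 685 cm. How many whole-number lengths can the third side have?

41

Triangle inequality: 193 < x < 451. Perimeter ≤ 685 gives x ≤ 685 − 129 − 322 = 234.
So 193 < x ≤ 234; integers 194 through 234: 41 values.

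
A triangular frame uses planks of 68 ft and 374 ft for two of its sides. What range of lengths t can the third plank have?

By the triangle inequality, t must be less than 68 + 374 = 442 and greater than |68 − 374| = 306.

306 < t < 442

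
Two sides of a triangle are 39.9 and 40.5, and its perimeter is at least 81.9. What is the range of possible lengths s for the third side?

1.5 ≤ s < 80.4

Triangle inequality alone gives 0.6 < s < 80.4.
The perimeter condition gives s ≥ 81.9 − 39.9 − 40.5 = 1.5.
Intersecting the two: 1.5 ≤ s < 80.4.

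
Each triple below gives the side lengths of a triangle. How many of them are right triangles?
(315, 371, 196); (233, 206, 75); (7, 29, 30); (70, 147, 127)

1

(315,371,196): 196²+315² = 137641 = 371² → right
(233,206,75): 75²+206² = 48061 < 54289 = 233² → obtuse
(7,29,30): 7²+29² = 890 < 900 = 30² → obtuse
(70,147,127): 70²+127² = 21029 < 21609 = 147² → obtuse
1 of the 4 is right.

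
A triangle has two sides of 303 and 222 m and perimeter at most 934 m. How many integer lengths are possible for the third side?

328

Triangle inequality: 81 < x < 525. Perimeter ≤ 934 gives x ≤ 934 − 303 − 222 = 409.
So 81 < x ≤ 409; integers 82 through 409: 328 values.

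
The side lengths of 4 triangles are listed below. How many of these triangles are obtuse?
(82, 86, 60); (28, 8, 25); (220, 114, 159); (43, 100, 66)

3

(82,86,60): 60²+82² = 10324 > 7396 = 86² → acute
(28,8,25): 8²+25² = 689 < 784 = 28² → obtuse
(220,114,159): 114²+159² = 38277 < 48400 = 220² → obtuse
(43,100,66): 43²+66² = 6205 < 10000 = 100² → obtuse
3 of the 4 are obtuse.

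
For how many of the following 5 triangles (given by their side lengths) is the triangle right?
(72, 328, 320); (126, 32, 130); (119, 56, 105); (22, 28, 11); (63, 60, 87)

4

(72,328,320): 72²+320² = 107584 = 328² → right
(126,32,130): 32²+126² = 16900 = 130² → right
(119,56,105): 56²+105² = 14161 = 119² → right
(22,28,11): 11²+22² = 605 < 784 = 28² → obtuse
(63,60,87): 60²+63² = 7569 = 87² → right
4 of the 5 are right.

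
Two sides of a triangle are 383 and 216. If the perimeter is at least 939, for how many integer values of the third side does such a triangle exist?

Triangle inequality: 167 < x < 599. Perimeter ≥ 939 gives x ≥ 939 − 383 − 216 = 340.
So 340 ≤ x < 599; integers 340 through 598: 259 values.

259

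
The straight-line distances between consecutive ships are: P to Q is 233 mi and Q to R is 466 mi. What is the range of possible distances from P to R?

By the triangle inequality, |233 − 466| ≤ PR ≤ 233 + 466.

233 ≤ PR ≤ 699 mi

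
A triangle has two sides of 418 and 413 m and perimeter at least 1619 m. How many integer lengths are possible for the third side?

Triangle inequality: 5 < x < 831. Perimeter ≥ 1619 gives x ≥ 1619 − 418 − 413 = 788.
So 788 ≤ x < 831; integers 788 through 830: 43 values.

43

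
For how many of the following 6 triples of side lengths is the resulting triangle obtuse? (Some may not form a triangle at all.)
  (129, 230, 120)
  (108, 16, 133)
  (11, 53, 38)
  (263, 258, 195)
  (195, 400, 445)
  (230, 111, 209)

1

(129,230,120): 120²+129² = 31041 < 52900 = 230² → obtuse
(108,16,133): 16+108 ≤ 133, not a triangle
(11,53,38): 11+38 ≤ 53, not a triangle
(263,258,195): 195²+258² = 104589 > 69169 = 263² → acute
(195,400,445): 195²+400² = 198025 = 445² → right
(230,111,209): 111²+209² = 56002 > 52900 = 230² → acute
1 of the 6 is obtuse.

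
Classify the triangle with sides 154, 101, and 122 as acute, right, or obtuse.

acute

Compare the square of the longest side to the sum of squares of the other two: 101² + 122² = 25085 > 23716 = 154².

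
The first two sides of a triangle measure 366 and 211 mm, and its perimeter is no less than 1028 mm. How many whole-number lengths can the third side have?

126

Triangle inequality: 155 < x < 577. Perimeter ≥ 1028 gives x ≥ 1028 − 366 − 211 = 451.
So 451 ≤ x < 577; integers 451 through 576: 126 values.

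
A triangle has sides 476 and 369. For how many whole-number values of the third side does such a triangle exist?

737

The third side lies in the open interval (107, 845).
Integers from 108 to 844 inclusive: 844 − 108 + 1 = 737.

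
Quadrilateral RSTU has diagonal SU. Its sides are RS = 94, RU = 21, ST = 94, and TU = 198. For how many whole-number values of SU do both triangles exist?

From triangle RSU: 73 < SU < 115.
From triangle TSU: 104 < SU < 292.
Intersection: 104 < SU < 115, so integers 105 through 114: 10 values.

10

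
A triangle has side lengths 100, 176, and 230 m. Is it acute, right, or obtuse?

obtuse

Compare the square of the longest side to the sum of squares of the other two: 100² + 176² = 40976 < 52900 = 230².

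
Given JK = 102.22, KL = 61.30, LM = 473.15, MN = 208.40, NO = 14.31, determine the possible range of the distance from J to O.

The maximum is all hops collinear in one direction: 102.22 + 61.30 + 473.15 + 208.40 + 14.31 = 859.38.
The longest hop is 473.15; the others sum to 386.23. Folding the others back against it leaves at least 473.15 − 386.23 = 86.92.

86.92 ≤ JO ≤ 859.38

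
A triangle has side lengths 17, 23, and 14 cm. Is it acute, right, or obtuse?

obtuse

Compare the square of the longest side to the sum of squares of the other two: 14² + 17² = 485 < 529 = 23².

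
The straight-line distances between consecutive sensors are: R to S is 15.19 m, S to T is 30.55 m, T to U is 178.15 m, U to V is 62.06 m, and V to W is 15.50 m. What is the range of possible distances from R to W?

The maximum is all hops collinear in one direction: 15.19 + 30.55 + 178.15 + 62.06 + 15.50 = 301.45.
The longest hop is 178.15; the others sum to 123.30. Folding the others back against it leaves at least 178.15 − 123.30 = 54.85.

54.85 ≤ RW ≤ 301.45 m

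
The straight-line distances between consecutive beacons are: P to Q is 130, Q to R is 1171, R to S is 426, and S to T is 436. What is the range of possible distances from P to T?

179 ≤ PT ≤ 2163

The maximum is all hops collinear in one direction: 130 + 1171 + 426 + 436 = 2163.
The longest hop is 1171; the others sum to 992. Folding the others back against it leaves at least 1171 − 992 = 179.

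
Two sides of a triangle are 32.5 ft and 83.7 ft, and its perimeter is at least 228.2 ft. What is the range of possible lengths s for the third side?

112.0 ≤ s < 116.2 ft

Triangle inequality alone gives 51.2 < s < 116.2.
The perimeter condition gives s ≥ 228.2 − 32.5 − 83.7 = 112.0.
Intersecting the two: 112.0 ≤ s < 116.2.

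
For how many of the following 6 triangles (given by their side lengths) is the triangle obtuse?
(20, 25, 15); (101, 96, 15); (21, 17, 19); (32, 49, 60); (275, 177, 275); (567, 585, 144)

(20,25,15): 15²+20² = 625 = 25² → right
(101,96,15): 15²+96² = 9441 < 10201 = 101² → obtuse
(21,17,19): 17²+19² = 650 > 441 = 21² → acute
(32,49,60): 32²+49² = 3425 < 3600 = 60² → obtuse
(275,177,275): 177²+275² = 106954 > 75625 = 275² → acute
(567,585,144): 144²+567² = 342225 = 585² → right
2 of the 6 are obtuse.

2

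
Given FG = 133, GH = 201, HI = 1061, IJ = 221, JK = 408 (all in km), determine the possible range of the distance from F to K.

98 ≤ FK ≤ 2024 km

The maximum is all hops collinear in one direction: 133 + 201 + 1061 + 221 + 408 = 2024.
The longest hop is 1061; the others sum to 963. Folding the others back against it leaves at least 1061 − 963 = 98.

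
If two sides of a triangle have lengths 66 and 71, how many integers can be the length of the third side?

The third side lies in the open interval (5, 137).
Integers from 6 to 136 inclusive: 136 − 6 + 1 = 131.

131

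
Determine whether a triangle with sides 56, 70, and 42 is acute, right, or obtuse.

Compare the square of the longest side to the sum of squares of the other two: 42² + 56² = 4900 = 70².

right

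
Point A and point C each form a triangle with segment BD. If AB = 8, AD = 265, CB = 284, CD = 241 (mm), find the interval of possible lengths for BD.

From triangle ABD: |8 − 265| < BD < 8 + 265, i.e. 257 < BD < 273.
From triangle CBD: 43 < BD < 525.
Both must hold, so BD lies in the intersection.

257 < BD < 273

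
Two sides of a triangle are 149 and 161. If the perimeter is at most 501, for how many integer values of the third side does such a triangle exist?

Triangle inequality: 12 < x < 310. Perimeter ≤ 501 gives x ≤ 501 − 149 − 161 = 191.
So 12 < x ≤ 191; integers 13 through 191: 179 values.

179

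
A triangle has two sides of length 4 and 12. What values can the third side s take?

By the triangle inequality, s must be less than 4 + 12 = 16 and greater than |4 − 12| = 8.

8 < s < 16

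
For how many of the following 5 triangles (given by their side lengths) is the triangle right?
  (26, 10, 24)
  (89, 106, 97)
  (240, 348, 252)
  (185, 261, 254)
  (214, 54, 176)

(26,10,24): 10²+24² = 676 = 26² → right
(89,106,97): 89²+97² = 17330 > 11236 = 106² → acute
(240,348,252): 240²+252² = 121104 = 348² → right
(185,261,254): 185²+254² = 98741 > 68121 = 261² → acute
(214,54,176): 54²+176² = 33892 < 45796 = 214² → obtuse
2 of the 5 are right.

2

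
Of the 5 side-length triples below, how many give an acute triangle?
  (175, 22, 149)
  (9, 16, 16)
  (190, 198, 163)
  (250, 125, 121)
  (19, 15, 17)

3

(175,22,149): 22+149 ≤ 175, not a triangle
(9,16,16): 9²+16² = 337 > 256 = 16² → acute
(190,198,163): 163²+190² = 62669 > 39204 = 198² → acute
(250,125,121): 121+125 ≤ 250, not a triangle
(19,15,17): 15²+17² = 514 > 361 = 19² → acute
3 of the 5 are acute.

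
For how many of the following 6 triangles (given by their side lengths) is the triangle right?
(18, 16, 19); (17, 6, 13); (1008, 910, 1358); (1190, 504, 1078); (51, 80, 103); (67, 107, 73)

2

(18,16,19): 16²+18² = 580 > 361 = 19² → acute
(17,6,13): 6²+13² = 205 < 289 = 17² → obtuse
(1008,910,1358): 910²+1008² = 1844164 = 1358² → right
(1190,504,1078): 504²+1078² = 1416100 = 1190² → right
(51,80,103): 51²+80² = 9001 < 10609 = 103² → obtuse
(67,107,73): 67²+73² = 9818 < 11449 = 107² → obtuse
2 of the 6 are right.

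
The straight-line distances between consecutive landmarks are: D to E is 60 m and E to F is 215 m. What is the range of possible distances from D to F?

By the triangle inequality, |60 − 215| ≤ DF ≤ 60 + 215.

155 ≤ DF ≤ 275 m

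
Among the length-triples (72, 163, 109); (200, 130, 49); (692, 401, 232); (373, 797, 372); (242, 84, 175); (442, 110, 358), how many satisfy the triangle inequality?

3

(72,109,163): 72+109 > 163 → valid
(49,130,200): 49+130 ≤ 200 → not valid
(232,401,692): 232+401 ≤ 692 → not valid
(372,373,797): 372+373 ≤ 797 → not valid
(84,175,242): 84+175 > 242 → valid
(110,358,442): 110+358 > 442 → valid
3 of the 6 triples form a triangle.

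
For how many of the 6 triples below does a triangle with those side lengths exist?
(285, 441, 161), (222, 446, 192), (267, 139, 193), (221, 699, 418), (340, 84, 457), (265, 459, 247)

3

(161,285,441): 161+285 > 441 → valid
(192,222,446): 192+222 ≤ 446 → not valid
(139,193,267): 139+193 > 267 → valid
(221,418,699): 221+418 ≤ 699 → not valid
(84,340,457): 84+340 ≤ 457 → not valid
(247,265,459): 247+265 > 459 → valid
3 of the 6 triples form a triangle.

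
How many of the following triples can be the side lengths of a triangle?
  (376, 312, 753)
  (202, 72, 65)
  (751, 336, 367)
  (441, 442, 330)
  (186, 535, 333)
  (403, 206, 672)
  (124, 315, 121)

(312,376,753): 312+376 ≤ 753 → not valid
(65,72,202): 65+72 ≤ 202 → not valid
(336,367,751): 336+367 ≤ 751 → not valid
(330,441,442): 330+441 > 442 → valid
(186,333,535): 186+333 ≤ 535 → not valid
(206,403,672): 206+403 ≤ 672 → not valid
(121,124,315): 121+124 ≤ 315 → not valid
1 of the 7 triples forms a triangle.

1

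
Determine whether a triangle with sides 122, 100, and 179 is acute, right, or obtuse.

obtuse

Compare the square of the longest side to the sum of squares of the other two: 100² + 122² = 24884 < 32041 = 179².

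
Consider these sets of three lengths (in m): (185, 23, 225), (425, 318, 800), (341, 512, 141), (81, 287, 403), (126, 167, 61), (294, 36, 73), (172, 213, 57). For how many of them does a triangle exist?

(23,185,225): 23+185 ≤ 225 → not valid
(318,425,800): 318+425 ≤ 800 → not valid
(141,341,512): 141+341 ≤ 512 → not valid
(81,287,403): 81+287 ≤ 403 → not valid
(61,126,167): 61+126 > 167 → valid
(36,73,294): 36+73 ≤ 294 → not valid
(57,172,213): 57+172 > 213 → valid
2 of the 7 triples form a triangle.

2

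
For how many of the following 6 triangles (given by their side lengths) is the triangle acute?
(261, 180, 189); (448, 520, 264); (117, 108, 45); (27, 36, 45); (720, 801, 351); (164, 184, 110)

1

(261,180,189): 180²+189² = 68121 = 261² → right
(448,520,264): 264²+448² = 270400 = 520² → right
(117,108,45): 45²+108² = 13689 = 117² → right
(27,36,45): 27²+36² = 2025 = 45² → right
(720,801,351): 351²+720² = 641601 = 801² → right
(164,184,110): 110²+164² = 38996 > 33856 = 184² → acute
1 of the 6 is acute.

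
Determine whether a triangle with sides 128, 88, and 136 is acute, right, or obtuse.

acute

Compare the square of the longest side to the sum of squares of the other two: 88² + 128² = 24128 > 18496 = 136².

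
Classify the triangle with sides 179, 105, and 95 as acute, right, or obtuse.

obtuse

Compare the square of the longest side to the sum of squares of the other two: 95² + 105² = 20050 < 32041 = 179².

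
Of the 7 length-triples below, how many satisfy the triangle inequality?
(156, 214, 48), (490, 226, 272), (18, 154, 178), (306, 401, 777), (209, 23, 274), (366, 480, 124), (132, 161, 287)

(48,156,214): 48+156 ≤ 214 → not valid
(226,272,490): 226+272 > 490 → valid
(18,154,178): 18+154 ≤ 178 → not valid
(306,401,777): 306+401 ≤ 777 → not valid
(23,209,274): 23+209 ≤ 274 → not valid
(124,366,480): 124+366 > 480 → valid
(132,161,287): 132+161 > 287 → valid
3 of the 7 triples form a triangle.

3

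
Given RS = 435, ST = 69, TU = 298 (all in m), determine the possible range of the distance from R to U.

68 ≤ RU ≤ 802 m

The maximum is all hops collinear in one direction: 435 + 69 + 298 = 802.
The longest hop is 435; the others sum to 367. Folding the others back against it leaves at least 435 − 367 = 68.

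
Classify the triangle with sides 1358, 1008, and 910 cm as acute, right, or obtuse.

right

Compare the square of the longest side to the sum of squares of the other two: 910² + 1008² = 1844164 = 1358².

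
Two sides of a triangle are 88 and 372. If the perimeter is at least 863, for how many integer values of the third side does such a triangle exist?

Triangle inequality: 284 < x < 460. Perimeter ≥ 863 gives x ≥ 863 − 88 − 372 = 403.
So 403 ≤ x < 460; integers 403 through 459: 57 values.

57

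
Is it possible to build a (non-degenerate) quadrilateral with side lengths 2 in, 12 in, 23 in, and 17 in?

A quadrilateral exists iff every side is shorter than the sum of the others — equivalently, the longest side is less than the sum of the rest.
Longest side 23 < 31 (sum of the remaining 3), so yes.

Yes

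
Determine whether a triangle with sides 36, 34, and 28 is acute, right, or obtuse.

Compare the square of the longest side to the sum of squares of the other two: 28² + 34² = 1940 > 1296 = 36².

acute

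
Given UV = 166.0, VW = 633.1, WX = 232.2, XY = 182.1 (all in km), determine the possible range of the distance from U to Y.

52.8 ≤ UY ≤ 1213.4 km

The maximum is all hops collinear in one direction: 166.0 + 633.1 + 232.2 + 182.1 = 1213.4.
The longest hop is 633.1; the others sum to 580.3. Folding the others back against it leaves at least 633.1 − 580.3 = 52.8.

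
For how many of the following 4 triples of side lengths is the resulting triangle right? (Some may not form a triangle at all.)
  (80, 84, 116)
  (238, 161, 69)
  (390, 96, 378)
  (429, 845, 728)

3

(80,84,116): 80²+84² = 13456 = 116² → right
(238,161,69): 69+161 ≤ 238, not a triangle
(390,96,378): 96²+378² = 152100 = 390² → right
(429,845,728): 429²+728² = 714025 = 845² → right
3 of the 4 are right.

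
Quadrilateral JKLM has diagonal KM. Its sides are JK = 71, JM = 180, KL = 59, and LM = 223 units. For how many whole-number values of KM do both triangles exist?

From triangle JKM: 109 < KM < 251.
From triangle LKM: 164 < KM < 282.
Intersection: 164 < KM < 251, so integers 165 through 250: 86 values.

86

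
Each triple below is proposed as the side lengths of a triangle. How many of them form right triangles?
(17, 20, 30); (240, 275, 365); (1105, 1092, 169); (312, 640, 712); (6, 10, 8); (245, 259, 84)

5

(17,20,30): 17²+20² = 689 < 900 = 30² → obtuse
(240,275,365): 240²+275² = 133225 = 365² → right
(1105,1092,169): 169²+1092² = 1221025 = 1105² → right
(312,640,712): 312²+640² = 506944 = 712² → right
(6,10,8): 6²+8² = 100 = 10² → right
(245,259,84): 84²+245² = 67081 = 259² → right
5 of the 6 are right.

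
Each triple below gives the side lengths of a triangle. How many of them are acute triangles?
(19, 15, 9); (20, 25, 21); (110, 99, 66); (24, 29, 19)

(19,15,9): 9²+15² = 306 < 361 = 19² → obtuse
(20,25,21): 20²+21² = 841 > 625 = 25² → acute
(110,99,66): 66²+99² = 14157 > 12100 = 110² → acute
(24,29,19): 19²+24² = 937 > 841 = 29² → acute
3 of the 4 are acute.

3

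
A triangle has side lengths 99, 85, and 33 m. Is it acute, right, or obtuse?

obtuse

Compare the square of the longest side to the sum of squares of the other two: 33² + 85² = 8314 < 9801 = 99².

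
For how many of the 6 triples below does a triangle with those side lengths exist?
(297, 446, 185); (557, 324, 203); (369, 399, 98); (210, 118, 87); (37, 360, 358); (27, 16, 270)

3

(185,297,446): 185+297 > 446 → valid
(203,324,557): 203+324 ≤ 557 → not valid
(98,369,399): 98+369 > 399 → valid
(87,118,210): 87+118 ≤ 210 → not valid
(37,358,360): 37+358 > 360 → valid
(16,27,270): 16+27 ≤ 270 → not valid
3 of the 6 triples form a triangle.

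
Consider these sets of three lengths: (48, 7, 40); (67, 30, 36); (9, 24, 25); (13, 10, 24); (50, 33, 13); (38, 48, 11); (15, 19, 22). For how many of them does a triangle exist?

3

(7,40,48): 7+40 ≤ 48 → not valid
(30,36,67): 30+36 ≤ 67 → not valid
(9,24,25): 9+24 > 25 → valid
(10,13,24): 10+13 ≤ 24 → not valid
(13,33,50): 13+33 ≤ 50 → not valid
(11,38,48): 11+38 > 48 → valid
(15,19,22): 15+19 > 22 → valid
3 of the 7 triples form a triangle.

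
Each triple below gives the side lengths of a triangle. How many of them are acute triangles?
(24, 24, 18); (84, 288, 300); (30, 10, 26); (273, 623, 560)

1

(24,24,18): 18²+24² = 900 > 576 = 24² → acute
(84,288,300): 84²+288² = 90000 = 300² → right
(30,10,26): 10²+26² = 776 < 900 = 30² → obtuse
(273,623,560): 273²+560² = 388129 = 623² → right
1 of the 4 is acute.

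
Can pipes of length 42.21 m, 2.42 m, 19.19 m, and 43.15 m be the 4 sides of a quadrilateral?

A quadrilateral exists iff every side is shorter than the sum of the others — equivalently, the longest side is less than the sum of the rest.
Longest side 43.15 < 63.82 (sum of the remaining 3), so yes.

Yes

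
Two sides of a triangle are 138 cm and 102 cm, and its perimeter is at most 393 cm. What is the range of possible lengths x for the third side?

36 < x ≤ 153

Triangle inequality alone gives 36 < x < 240.
The perimeter condition gives x ≤ 393 − 138 − 102 = 153.
Intersecting the two: 36 < x ≤ 153.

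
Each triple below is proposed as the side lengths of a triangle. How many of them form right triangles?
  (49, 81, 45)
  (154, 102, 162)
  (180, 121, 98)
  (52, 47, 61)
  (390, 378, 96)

(49,81,45): 45²+49² = 4426 < 6561 = 81² → obtuse
(154,102,162): 102²+154² = 34120 > 26244 = 162² → acute
(180,121,98): 98²+121² = 24245 < 32400 = 180² → obtuse
(52,47,61): 47²+52² = 4913 > 3721 = 61² → acute
(390,378,96): 96²+378² = 152100 = 390² → right
1 of the 5 is right.

1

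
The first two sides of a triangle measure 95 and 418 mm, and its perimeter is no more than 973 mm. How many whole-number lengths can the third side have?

137

Triangle inequality: 323 < x < 513. Perimeter ≤ 973 gives x ≤ 973 − 95 − 418 = 460.
So 323 < x ≤ 460; integers 324 through 460: 137 values.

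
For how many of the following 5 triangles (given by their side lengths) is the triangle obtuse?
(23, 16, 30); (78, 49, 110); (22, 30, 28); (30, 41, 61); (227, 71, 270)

4

(23,16,30): 16²+23² = 785 < 900 = 30² → obtuse
(78,49,110): 49²+78² = 8485 < 12100 = 110² → obtuse
(22,30,28): 22²+28² = 1268 > 900 = 30² → acute
(30,41,61): 30²+41² = 2581 < 3721 = 61² → obtuse
(227,71,270): 71²+227² = 56570 < 72900 = 270² → obtuse
4 of the 5 are obtuse.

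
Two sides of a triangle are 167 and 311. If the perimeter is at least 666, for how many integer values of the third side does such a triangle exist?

290

Triangle inequality: 144 < x < 478. Perimeter ≥ 666 gives x ≥ 666 − 167 − 311 = 188.
So 188 ≤ x < 478; integers 188 through 477: 290 values.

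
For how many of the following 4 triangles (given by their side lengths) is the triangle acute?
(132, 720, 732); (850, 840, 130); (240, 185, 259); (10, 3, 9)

1

(132,720,732): 132²+720² = 535824 = 732² → right
(850,840,130): 130²+840² = 722500 = 850² → right
(240,185,259): 185²+240² = 91825 > 67081 = 259² → acute
(10,3,9): 3²+9² = 90 < 100 = 10² → obtuse
1 of the 4 is acute.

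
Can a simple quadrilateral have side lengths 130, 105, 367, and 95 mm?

No

For a quadrilateral, each side must be shorter than the sum of the others.
Here the longest side is 367, but the remaining 3 sides sum to only 330.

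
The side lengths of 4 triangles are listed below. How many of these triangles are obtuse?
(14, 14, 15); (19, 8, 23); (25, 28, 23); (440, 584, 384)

(14,14,15): 14²+14² = 392 > 225 = 15² → acute
(19,8,23): 8²+19² = 425 < 529 = 23² → obtuse
(25,28,23): 23²+25² = 1154 > 784 = 28² → acute
(440,584,384): 384²+440² = 341056 = 584² → right
1 of the 4 is obtuse.

1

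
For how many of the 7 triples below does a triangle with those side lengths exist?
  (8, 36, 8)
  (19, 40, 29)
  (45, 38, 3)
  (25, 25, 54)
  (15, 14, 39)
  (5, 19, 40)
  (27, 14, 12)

(8,8,36): 8+8 ≤ 36 → not valid
(19,29,40): 19+29 > 40 → valid
(3,38,45): 3+38 ≤ 45 → not valid
(25,25,54): 25+25 ≤ 54 → not valid
(14,15,39): 14+15 ≤ 39 → not valid
(5,19,40): 5+19 ≤ 40 → not valid
(12,14,27): 12+14 ≤ 27 → not valid
1 of the 7 triples forms a triangle.

1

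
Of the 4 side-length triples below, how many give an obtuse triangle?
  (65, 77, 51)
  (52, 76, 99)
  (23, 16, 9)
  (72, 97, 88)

2

(65,77,51): 51²+65² = 6826 > 5929 = 77² → acute
(52,76,99): 52²+76² = 8480 < 9801 = 99² → obtuse
(23,16,9): 9²+16² = 337 < 529 = 23² → obtuse
(72,97,88): 72²+88² = 12928 > 9409 = 97² → acute
2 of the 4 are obtuse.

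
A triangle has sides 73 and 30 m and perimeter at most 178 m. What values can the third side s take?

Triangle inequality alone gives 43 < s < 103.
The perimeter condition gives s ≤ 178 − 73 − 30 = 75.
Intersecting the two: 43 < s ≤ 75.

43 < s ≤ 75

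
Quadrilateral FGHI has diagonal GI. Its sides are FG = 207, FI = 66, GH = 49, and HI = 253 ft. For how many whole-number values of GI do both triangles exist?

68

From triangle FGI: 141 < GI < 273.
From triangle HGI: 204 < GI < 302.
Intersection: 204 < GI < 273, so integers 205 through 272: 68 values.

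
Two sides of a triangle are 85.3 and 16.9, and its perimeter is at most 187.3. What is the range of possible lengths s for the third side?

68.4 < s ≤ 85.1

Triangle inequality alone gives 68.4 < s < 102.2.
The perimeter condition gives s ≤ 187.3 − 85.3 − 16.9 = 85.1.
Intersecting the two: 68.4 < s ≤ 85.1.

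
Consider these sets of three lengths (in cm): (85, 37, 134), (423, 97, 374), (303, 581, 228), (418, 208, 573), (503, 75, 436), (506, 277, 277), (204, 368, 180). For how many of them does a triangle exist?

5

(37,85,134): 37+85 ≤ 134 → not valid
(97,374,423): 97+374 > 423 → valid
(228,303,581): 228+303 ≤ 581 → not valid
(208,418,573): 208+418 > 573 → valid
(75,436,503): 75+436 > 503 → valid
(277,277,506): 277+277 > 506 → valid
(180,204,368): 180+204 > 368 → valid
5 of the 7 triples form a triangle.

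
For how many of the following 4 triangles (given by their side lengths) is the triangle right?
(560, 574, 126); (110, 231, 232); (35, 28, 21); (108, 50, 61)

(560,574,126): 126²+560² = 329476 = 574² → right
(110,231,232): 110²+231² = 65461 > 53824 = 232² → acute
(35,28,21): 21²+28² = 1225 = 35² → right
(108,50,61): 50²+61² = 6221 < 11664 = 108² → obtuse
2 of the 4 are right.

2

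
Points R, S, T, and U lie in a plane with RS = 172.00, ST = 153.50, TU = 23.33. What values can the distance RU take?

The maximum is all hops collinear in one direction: 172.00 + 153.50 + 23.33 = 348.83.
The longest hop is 172.00; the others sum to 176.83. Since 172.00 ≤ 176.83, the path can fold back on itself completely, so the minimum distance is 0.

0 ≤ RU ≤ 348.83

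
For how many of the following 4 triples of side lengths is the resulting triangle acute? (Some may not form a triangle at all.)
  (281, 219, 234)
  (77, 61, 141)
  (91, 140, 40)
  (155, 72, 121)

(281,219,234): 219²+234² = 102717 > 78961 = 281² → acute
(77,61,141): 61+77 ≤ 141, not a triangle
(91,140,40): 40+91 ≤ 140, not a triangle
(155,72,121): 72²+121² = 19825 < 24025 = 155² → obtuse
1 of the 4 is acute.

1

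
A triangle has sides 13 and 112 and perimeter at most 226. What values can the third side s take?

Triangle inequality alone gives 99 < s < 125.
The perimeter condition gives s ≤ 226 − 13 − 112 = 101.
Intersecting the two: 99 < s ≤ 101.

99 < s ≤ 101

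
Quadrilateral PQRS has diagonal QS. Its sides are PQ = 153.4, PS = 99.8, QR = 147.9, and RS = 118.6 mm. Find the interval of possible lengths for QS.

From triangle PQS: |153.4 − 99.8| < QS < 153.4 + 99.8, i.e. 53.6 < QS < 253.2.
From triangle RQS: 29.3 < QS < 266.5.
Both must hold, so QS lies in the intersection.

53.6 < QS < 253.2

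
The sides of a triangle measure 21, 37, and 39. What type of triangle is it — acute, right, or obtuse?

acute

Compare the square of the longest side to the sum of squares of the other two: 21² + 37² = 1810 > 1521 = 39².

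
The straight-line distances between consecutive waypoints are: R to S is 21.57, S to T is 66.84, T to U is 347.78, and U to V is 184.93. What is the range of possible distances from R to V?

74.44 ≤ RV ≤ 621.12

The maximum is all hops collinear in one direction: 21.57 + 66.84 + 347.78 + 184.93 = 621.12.
The longest hop is 347.78; the others sum to 273.34. Folding the others back against it leaves at least 347.78 − 273.34 = 74.44.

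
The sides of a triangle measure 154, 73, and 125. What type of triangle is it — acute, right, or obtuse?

Compare the square of the longest side to the sum of squares of the other two: 73² + 125² = 20954 < 23716 = 154².

obtuse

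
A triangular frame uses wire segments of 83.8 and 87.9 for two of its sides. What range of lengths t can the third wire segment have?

4.1 < t < 171.7

By the triangle inequality, t must be less than 83.8 + 87.9 = 171.7 and greater than |83.8 − 87.9| = 4.1.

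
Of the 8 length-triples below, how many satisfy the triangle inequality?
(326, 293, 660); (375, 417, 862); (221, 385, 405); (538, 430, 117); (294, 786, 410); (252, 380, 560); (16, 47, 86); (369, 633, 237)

(293,326,660): 293+326 ≤ 660 → not valid
(375,417,862): 375+417 ≤ 862 → not valid
(221,385,405): 221+385 > 405 → valid
(117,430,538): 117+430 > 538 → valid
(294,410,786): 294+410 ≤ 786 → not valid
(252,380,560): 252+380 > 560 → valid
(16,47,86): 16+47 ≤ 86 → not valid
(237,369,633): 237+369 ≤ 633 → not valid
3 of the 8 triples form a triangle.

3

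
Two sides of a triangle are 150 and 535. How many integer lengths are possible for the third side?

The third side lies in the open interval (385, 685).
Integers from 386 to 684 inclusive: 684 − 386 + 1 = 299.

299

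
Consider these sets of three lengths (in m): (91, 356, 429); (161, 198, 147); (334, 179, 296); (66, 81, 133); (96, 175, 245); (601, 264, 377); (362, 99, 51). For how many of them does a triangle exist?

(91,356,429): 91+356 > 429 → valid
(147,161,198): 147+161 > 198 → valid
(179,296,334): 179+296 > 334 → valid
(66,81,133): 66+81 > 133 → valid
(96,175,245): 96+175 > 245 → valid
(264,377,601): 264+377 > 601 → valid
(51,99,362): 51+99 ≤ 362 → not valid
6 of the 7 triples form a triangle.

6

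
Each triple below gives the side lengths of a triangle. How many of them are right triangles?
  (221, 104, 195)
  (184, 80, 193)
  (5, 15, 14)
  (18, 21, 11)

(221,104,195): 104²+195² = 48841 = 221² → right
(184,80,193): 80²+184² = 40256 > 37249 = 193² → acute
(5,15,14): 5²+14² = 221 < 225 = 15² → obtuse
(18,21,11): 11²+18² = 445 > 441 = 21² → acute
1 of the 4 is right.

1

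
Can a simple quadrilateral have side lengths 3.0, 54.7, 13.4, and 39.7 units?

Yes

A quadrilateral exists iff every side is shorter than the sum of the others — equivalently, the longest side is less than the sum of the rest.
Longest side 54.7 < 56.1 (sum of the remaining 3), so yes.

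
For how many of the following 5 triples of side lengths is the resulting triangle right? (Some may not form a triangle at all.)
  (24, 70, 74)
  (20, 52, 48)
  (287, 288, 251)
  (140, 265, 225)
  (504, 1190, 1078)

(24,70,74): 24²+70² = 5476 = 74² → right
(20,52,48): 20²+48² = 2704 = 52² → right
(287,288,251): 251²+287² = 145370 > 82944 = 288² → acute
(140,265,225): 140²+225² = 70225 = 265² → right
(504,1190,1078): 504²+1078² = 1416100 = 1190² → right
4 of the 5 are right.

4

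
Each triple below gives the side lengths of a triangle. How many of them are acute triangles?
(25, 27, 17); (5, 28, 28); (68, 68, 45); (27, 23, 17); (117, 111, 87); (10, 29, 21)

5

(25,27,17): 17²+25² = 914 > 729 = 27² → acute
(5,28,28): 5²+28² = 809 > 784 = 28² → acute
(68,68,45): 45²+68² = 6649 > 4624 = 68² → acute
(27,23,17): 17²+23² = 818 > 729 = 27² → acute
(117,111,87): 87²+111² = 19890 > 13689 = 117² → acute
(10,29,21): 10²+21² = 541 < 841 = 29² → obtuse
5 of the 6 are acute.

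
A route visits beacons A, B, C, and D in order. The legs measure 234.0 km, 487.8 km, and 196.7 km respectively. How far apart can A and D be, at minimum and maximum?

57.1 ≤ AD ≤ 918.5 km

The maximum is all hops collinear in one direction: 234.0 + 487.8 + 196.7 = 918.5.
The longest hop is 487.8; the others sum to 430.7. Folding the others back against it leaves at least 487.8 − 430.7 = 57.1.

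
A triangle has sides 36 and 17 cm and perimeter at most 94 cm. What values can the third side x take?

Triangle inequality alone gives 19 < x < 53.
The perimeter condition gives x ≤ 94 − 36 − 17 = 41.
Intersecting the two: 19 < x ≤ 41.

19 < x ≤ 41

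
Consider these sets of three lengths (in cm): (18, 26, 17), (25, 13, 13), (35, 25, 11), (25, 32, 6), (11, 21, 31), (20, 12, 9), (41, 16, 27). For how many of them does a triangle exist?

(17,18,26): 17+18 > 26 → valid
(13,13,25): 13+13 > 25 → valid
(11,25,35): 11+25 > 35 → valid
(6,25,32): 6+25 ≤ 32 → not valid
(11,21,31): 11+21 > 31 → valid
(9,12,20): 9+12 > 20 → valid
(16,27,41): 16+27 > 41 → valid
6 of the 7 triples form a triangle.

6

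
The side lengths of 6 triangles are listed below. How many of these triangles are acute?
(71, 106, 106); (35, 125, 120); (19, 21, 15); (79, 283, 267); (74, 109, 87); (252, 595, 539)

3

(71,106,106): 71²+106² = 16277 > 11236 = 106² → acute
(35,125,120): 35²+120² = 15625 = 125² → right
(19,21,15): 15²+19² = 586 > 441 = 21² → acute
(79,283,267): 79²+267² = 77530 < 80089 = 283² → obtuse
(74,109,87): 74²+87² = 13045 > 11881 = 109² → acute
(252,595,539): 252²+539² = 354025 = 595² → right
3 of the 6 are acute.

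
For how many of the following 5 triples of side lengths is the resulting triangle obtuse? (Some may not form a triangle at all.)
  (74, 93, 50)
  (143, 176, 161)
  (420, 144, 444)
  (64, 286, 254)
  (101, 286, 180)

(74,93,50): 50²+74² = 7976 < 8649 = 93² → obtuse
(143,176,161): 143²+161² = 46370 > 30976 = 176² → acute
(420,144,444): 144²+420² = 197136 = 444² → right
(64,286,254): 64²+254² = 68612 < 81796 = 286² → obtuse
(101,286,180): 101+180 ≤ 286, not a triangle
2 of the 5 are obtuse.

2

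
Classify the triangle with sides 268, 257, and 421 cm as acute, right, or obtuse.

Compare the square of the longest side to the sum of squares of the other two: 257² + 268² = 137873 < 177241 = 421².

obtuse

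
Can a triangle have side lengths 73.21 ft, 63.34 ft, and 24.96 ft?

The longest side is 73.21, and the other two sum to 88.30.
Since 88.30 > 73.21, the triangle inequality holds.

Yes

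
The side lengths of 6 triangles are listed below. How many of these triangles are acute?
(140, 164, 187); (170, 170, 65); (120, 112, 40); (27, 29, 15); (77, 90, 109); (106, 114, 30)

4

(140,164,187): 140²+164² = 46496 > 34969 = 187² → acute
(170,170,65): 65²+170² = 33125 > 28900 = 170² → acute
(120,112,40): 40²+112² = 14144 < 14400 = 120² → obtuse
(27,29,15): 15²+27² = 954 > 841 = 29² → acute
(77,90,109): 77²+90² = 14029 > 11881 = 109² → acute
(106,114,30): 30²+106² = 12136 < 12996 = 114² → obtuse
4 of the 6 are acute.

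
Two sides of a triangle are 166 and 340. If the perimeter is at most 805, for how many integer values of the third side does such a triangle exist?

Triangle inequality: 174 < x < 506. Perimeter ≤ 805 gives x ≤ 805 − 166 − 340 = 299.
So 174 < x ≤ 299; integers 175 through 299: 125 values.

125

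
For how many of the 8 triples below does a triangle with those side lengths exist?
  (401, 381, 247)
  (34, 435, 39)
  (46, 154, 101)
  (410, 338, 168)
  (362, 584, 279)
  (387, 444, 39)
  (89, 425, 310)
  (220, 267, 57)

(247,381,401): 247+381 > 401 → valid
(34,39,435): 34+39 ≤ 435 → not valid
(46,101,154): 46+101 ≤ 154 → not valid
(168,338,410): 168+338 > 410 → valid
(279,362,584): 279+362 > 584 → valid
(39,387,444): 39+387 ≤ 444 → not valid
(89,310,425): 89+310 ≤ 425 → not valid
(57,220,267): 57+220 > 267 → valid
4 of the 8 triples form a triangle.

4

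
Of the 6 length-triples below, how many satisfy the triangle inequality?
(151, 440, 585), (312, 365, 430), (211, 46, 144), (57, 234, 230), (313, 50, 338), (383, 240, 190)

5

(151,440,585): 151+440 > 585 → valid
(312,365,430): 312+365 > 430 → valid
(46,144,211): 46+144 ≤ 211 → not valid
(57,230,234): 57+230 > 234 → valid
(50,313,338): 50+313 > 338 → valid
(190,240,383): 190+240 > 383 → valid
5 of the 6 triples form a triangle.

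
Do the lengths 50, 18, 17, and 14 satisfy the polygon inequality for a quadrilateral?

No

For a quadrilateral, each side must be shorter than the sum of the others.
Here the longest side is 50, but the remaining 3 sides sum to only 49.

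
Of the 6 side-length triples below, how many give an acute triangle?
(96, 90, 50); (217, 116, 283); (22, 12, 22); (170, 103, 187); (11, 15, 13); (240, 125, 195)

(96,90,50): 50²+90² = 10600 > 9216 = 96² → acute
(217,116,283): 116²+217² = 60545 < 80089 = 283² → obtuse
(22,12,22): 12²+22² = 628 > 484 = 22² → acute
(170,103,187): 103²+170² = 39509 > 34969 = 187² → acute
(11,15,13): 11²+13² = 290 > 225 = 15² → acute
(240,125,195): 125²+195² = 53650 < 57600 = 240² → obtuse
4 of the 6 are acute.

4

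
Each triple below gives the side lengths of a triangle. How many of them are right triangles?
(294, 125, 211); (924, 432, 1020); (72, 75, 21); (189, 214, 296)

(294,125,211): 125²+211² = 60146 < 86436 = 294² → obtuse
(924,432,1020): 432²+924² = 1040400 = 1020² → right
(72,75,21): 21²+72² = 5625 = 75² → right
(189,214,296): 189²+214² = 81517 < 87616 = 296² → obtuse
2 of the 4 are right.

2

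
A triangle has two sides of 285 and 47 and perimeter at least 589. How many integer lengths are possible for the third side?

Triangle inequality: 238 < x < 332. Perimeter ≥ 589 gives x ≥ 589 − 285 − 47 = 257.
So 257 ≤ x < 332; integers 257 through 331: 75 values.

75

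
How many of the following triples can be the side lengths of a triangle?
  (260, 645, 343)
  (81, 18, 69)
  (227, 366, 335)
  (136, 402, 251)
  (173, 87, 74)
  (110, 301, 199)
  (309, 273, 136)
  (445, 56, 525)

(260,343,645): 260+343 ≤ 645 → not valid
(18,69,81): 18+69 > 81 → valid
(227,335,366): 227+335 > 366 → valid
(136,251,402): 136+251 ≤ 402 → not valid
(74,87,173): 74+87 ≤ 173 → not valid
(110,199,301): 110+199 > 301 → valid
(136,273,309): 136+273 > 309 → valid
(56,445,525): 56+445 ≤ 525 → not valid
4 of the 8 triples form a triangle.

4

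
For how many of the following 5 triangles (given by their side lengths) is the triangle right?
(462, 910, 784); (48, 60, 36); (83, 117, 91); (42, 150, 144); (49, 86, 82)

(462,910,784): 462²+784² = 828100 = 910² → right
(48,60,36): 36²+48² = 3600 = 60² → right
(83,117,91): 83²+91² = 15170 > 13689 = 117² → acute
(42,150,144): 42²+144² = 22500 = 150² → right
(49,86,82): 49²+82² = 9125 > 7396 = 86² → acute
3 of the 5 are right.

3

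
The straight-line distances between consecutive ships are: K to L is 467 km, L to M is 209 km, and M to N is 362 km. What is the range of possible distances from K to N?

0 ≤ KN ≤ 1038 km

The maximum is all hops collinear in one direction: 467 + 209 + 362 = 1038.
The longest hop is 467; the others sum to 571. Since 467 ≤ 571, the path can fold back on itself completely, so the minimum distance is 0.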